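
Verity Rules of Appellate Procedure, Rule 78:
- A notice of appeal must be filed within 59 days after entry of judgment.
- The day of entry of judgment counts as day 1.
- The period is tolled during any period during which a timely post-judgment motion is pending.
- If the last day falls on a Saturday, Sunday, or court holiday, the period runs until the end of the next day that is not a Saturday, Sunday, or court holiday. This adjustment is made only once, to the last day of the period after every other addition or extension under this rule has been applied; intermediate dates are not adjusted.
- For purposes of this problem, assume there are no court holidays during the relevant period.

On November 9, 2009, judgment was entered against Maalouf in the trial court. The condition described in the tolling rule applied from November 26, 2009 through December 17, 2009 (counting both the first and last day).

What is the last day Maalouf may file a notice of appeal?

Counting November 9, 2009 as day 1, day 59 is January 6, 2010.
From November 26, 2009 through December 17, 2009 inclusive is 22 days; tolling adds 22 days: January 6, 2010 + 22 days = January 28, 2010.
January 28, 2010 is a Thursday and not a court holiday, so no extension applies.

January 28, 2010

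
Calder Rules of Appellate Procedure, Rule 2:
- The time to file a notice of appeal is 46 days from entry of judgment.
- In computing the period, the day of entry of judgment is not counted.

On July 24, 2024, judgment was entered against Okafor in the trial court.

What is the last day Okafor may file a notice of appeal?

September 8, 2024

46 days after July 24, 2024 is September 8, 2024.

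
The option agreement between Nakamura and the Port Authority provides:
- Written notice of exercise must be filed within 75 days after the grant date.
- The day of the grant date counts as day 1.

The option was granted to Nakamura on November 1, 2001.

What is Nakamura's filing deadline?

Counting November 1, 2001 as day 1, day 75 is January 14, 2002.

January 14, 2002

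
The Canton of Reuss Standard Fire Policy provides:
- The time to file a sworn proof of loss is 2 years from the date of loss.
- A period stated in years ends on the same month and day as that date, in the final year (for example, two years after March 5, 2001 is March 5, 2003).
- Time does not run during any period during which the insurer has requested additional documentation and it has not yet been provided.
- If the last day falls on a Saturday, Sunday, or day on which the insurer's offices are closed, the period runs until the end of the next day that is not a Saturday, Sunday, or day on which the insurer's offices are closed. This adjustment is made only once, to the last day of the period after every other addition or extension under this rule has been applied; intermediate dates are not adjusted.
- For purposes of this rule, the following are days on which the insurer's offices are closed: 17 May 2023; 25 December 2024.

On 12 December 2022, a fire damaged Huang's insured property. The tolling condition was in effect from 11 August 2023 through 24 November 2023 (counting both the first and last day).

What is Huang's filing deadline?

2 years after 12 December 2022 is December 12, 2024.
From August 11, 2023 through November 24, 2023 inclusive is 106 days; tolling adds 106 days: December 12, 2024 + 106 days = March 28, 2025.
March 28, 2025 is a Friday and not a day on which the insurer's offices are closed, so no extension applies.

March 28, 2025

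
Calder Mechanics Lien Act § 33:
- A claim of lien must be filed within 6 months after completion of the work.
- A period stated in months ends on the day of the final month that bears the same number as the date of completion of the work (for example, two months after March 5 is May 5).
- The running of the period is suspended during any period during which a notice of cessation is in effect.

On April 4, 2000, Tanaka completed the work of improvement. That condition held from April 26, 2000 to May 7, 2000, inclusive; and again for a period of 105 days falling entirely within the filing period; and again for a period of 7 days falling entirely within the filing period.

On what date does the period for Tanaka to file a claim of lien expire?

6 months after April 4, 2000 is October 4, 2000.
From April 26, 2000 through May 7, 2000 inclusive is 12 days; tolling adds 12 days: October 4, 2000 + 12 days = October 16, 2000.
Tolling adds 105 days: October 16, 2000 + 105 days = January 29, 2001.
Tolling adds 7 days: January 29, 2001 + 7 days = February 5, 2001.

February 5, 2001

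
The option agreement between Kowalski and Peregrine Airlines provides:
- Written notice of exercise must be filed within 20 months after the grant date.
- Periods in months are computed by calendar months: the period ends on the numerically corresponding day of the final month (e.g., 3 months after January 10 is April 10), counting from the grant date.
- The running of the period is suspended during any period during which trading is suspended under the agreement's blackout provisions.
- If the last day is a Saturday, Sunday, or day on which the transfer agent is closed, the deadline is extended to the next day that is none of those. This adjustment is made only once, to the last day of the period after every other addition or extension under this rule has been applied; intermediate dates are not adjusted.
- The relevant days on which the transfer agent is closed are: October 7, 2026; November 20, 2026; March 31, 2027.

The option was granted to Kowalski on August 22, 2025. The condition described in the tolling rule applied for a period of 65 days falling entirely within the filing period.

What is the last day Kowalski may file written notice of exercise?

June 28, 2027

20 months after August 22, 2025 is April 22, 2027.
Tolling adds 65 days: April 22, 2027 + 65 days = June 26, 2027.
June 26, 2027 is Saturday; June 27, 2027 is Sunday. The next qualifying day is June 28, 2027.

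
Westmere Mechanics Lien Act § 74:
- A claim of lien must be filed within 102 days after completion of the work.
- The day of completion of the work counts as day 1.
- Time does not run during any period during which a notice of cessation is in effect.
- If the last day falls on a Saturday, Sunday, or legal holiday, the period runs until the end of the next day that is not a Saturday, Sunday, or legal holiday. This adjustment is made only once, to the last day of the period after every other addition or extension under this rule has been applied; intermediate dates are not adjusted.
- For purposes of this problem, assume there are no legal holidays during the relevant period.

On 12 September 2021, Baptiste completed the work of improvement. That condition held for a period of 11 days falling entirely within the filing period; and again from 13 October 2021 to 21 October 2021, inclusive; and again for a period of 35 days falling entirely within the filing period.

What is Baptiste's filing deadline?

February 15, 2022

Counting 12 September 2021 as day 1, day 102 is December 22, 2021.
Tolling adds 11 days: December 22, 2021 + 11 days = January 2, 2022.
From October 13, 2021 through October 21, 2021 inclusive is 9 days; tolling adds 9 days: January 2, 2022 + 9 days = January 11, 2022.
Tolling adds 35 days: January 11, 2022 + 35 days = February 15, 2022.
February 15, 2022 is a Tuesday and not a legal holiday, so no extension applies.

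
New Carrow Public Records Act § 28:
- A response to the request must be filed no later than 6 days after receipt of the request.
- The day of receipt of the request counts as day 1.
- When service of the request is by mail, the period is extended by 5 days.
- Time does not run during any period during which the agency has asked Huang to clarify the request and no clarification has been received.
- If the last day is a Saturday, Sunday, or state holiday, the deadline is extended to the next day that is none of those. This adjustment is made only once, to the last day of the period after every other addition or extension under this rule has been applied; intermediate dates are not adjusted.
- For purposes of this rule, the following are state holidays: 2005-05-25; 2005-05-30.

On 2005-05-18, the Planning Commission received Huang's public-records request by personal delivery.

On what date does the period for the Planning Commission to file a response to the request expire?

Counting 2005-05-18 as day 1, day 6 is May 23, 2005.
Service was not by mail, so no mail extension applies.
May 23, 2005 is a Monday and not a state holiday, so no extension applies.

May 23, 2005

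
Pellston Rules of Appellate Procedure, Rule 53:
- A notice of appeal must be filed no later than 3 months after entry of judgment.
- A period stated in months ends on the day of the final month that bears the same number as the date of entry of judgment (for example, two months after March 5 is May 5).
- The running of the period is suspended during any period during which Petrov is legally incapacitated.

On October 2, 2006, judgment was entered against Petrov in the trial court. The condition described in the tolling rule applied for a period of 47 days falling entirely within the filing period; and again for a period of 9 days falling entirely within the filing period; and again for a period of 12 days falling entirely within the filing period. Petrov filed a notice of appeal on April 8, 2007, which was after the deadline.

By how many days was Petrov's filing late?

3 months after October 2, 2006 is January 2, 2007.
Tolling adds 47 days: January 2, 2007 + 47 days = February 18, 2007.
Tolling adds 9 days: February 18, 2007 + 9 days = February 27, 2007.
Tolling adds 12 days: February 27, 2007 + 12 days = March 11, 2007.
The deadline is March 11, 2007; from March 11, 2007 to April 8, 2007 is 28 days.

28 days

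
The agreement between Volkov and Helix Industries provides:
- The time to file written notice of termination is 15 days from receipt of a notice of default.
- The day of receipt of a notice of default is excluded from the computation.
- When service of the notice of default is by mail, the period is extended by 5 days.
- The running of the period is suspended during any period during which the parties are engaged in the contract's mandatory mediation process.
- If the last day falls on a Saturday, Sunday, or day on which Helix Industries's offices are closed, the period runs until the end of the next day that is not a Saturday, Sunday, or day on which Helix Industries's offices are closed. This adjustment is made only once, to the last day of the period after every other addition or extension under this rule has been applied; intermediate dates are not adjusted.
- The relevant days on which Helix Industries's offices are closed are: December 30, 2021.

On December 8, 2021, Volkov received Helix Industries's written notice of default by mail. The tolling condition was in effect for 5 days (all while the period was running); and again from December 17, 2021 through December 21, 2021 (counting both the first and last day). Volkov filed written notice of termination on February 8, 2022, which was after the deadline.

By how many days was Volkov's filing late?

15 days after December 8, 2021 is December 23, 2021.
Service was by mail, adding 5 days: December 23, 2021 + 5 days = December 28, 2021.
Tolling adds 5 days: December 28, 2021 + 5 days = January 2, 2022.
From December 17, 2021 through December 21, 2021 inclusive is 5 days; tolling adds 5 days: January 2, 2022 + 5 days = January 7, 2022.
January 7, 2022 is a Friday and not a day on which Helix Industries's offices are closed, so no extension applies.
The deadline is January 7, 2022; from January 7, 2022 to February 8, 2022 is 32 days.

32 days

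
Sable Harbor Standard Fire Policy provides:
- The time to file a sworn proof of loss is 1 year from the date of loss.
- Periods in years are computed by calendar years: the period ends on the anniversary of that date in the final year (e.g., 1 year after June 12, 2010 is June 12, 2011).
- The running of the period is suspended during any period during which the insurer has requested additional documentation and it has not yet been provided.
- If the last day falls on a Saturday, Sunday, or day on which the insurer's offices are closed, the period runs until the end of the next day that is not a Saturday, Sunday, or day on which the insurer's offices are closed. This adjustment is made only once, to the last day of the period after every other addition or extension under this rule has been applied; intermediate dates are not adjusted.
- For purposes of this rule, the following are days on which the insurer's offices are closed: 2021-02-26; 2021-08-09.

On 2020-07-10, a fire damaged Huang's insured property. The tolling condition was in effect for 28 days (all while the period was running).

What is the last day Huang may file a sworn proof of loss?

1 year after 2020-07-10 is July 10, 2021.
Tolling adds 28 days: July 10, 2021 + 28 days = August 7, 2021.
August 7, 2021 is Saturday; August 8, 2021 is Sunday; August 9, 2021 is a listed holiday. The next qualifying day is August 10, 2021.

August 10, 2021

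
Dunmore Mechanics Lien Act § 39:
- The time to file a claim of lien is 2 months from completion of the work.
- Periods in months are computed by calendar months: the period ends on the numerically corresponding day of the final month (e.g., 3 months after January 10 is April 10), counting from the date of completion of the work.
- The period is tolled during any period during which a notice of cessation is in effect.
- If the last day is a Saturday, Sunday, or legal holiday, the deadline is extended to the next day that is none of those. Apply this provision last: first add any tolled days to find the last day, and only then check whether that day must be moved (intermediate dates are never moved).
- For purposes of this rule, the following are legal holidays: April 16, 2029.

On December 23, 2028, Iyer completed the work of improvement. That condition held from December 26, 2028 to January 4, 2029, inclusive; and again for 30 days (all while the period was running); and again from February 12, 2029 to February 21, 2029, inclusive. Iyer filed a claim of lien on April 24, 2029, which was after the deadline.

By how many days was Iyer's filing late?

7 days

2 months after December 23, 2028 is February 23, 2029.
From December 26, 2028 through January 4, 2029 inclusive is 10 days; tolling adds 10 days: February 23, 2029 + 10 days = March 5, 2029.
Tolling adds 30 days: March 5, 2029 + 30 days = April 4, 2029.
From February 12, 2029 through February 21, 2029 inclusive is 10 days; tolling adds 10 days: April 4, 2029 + 10 days = April 14, 2029.
April 14, 2029 is Saturday; April 15, 2029 is Sunday; April 16, 2029 is a listed holiday. The next qualifying day is April 17, 2029.
The deadline is April 17, 2029; from April 17, 2029 to April 24, 2029 is 7 days.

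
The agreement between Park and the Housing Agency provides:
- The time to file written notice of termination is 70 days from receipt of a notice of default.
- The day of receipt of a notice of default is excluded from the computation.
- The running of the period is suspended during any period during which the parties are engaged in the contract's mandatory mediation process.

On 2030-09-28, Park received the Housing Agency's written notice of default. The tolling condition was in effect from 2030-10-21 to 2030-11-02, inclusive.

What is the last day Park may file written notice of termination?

70 days after 2030-09-28 is December 7, 2030.
From October 21, 2030 through November 2, 2030 inclusive is 13 days; tolling adds 13 days: December 7, 2030 + 13 days = December 20, 2030.

December 20, 2030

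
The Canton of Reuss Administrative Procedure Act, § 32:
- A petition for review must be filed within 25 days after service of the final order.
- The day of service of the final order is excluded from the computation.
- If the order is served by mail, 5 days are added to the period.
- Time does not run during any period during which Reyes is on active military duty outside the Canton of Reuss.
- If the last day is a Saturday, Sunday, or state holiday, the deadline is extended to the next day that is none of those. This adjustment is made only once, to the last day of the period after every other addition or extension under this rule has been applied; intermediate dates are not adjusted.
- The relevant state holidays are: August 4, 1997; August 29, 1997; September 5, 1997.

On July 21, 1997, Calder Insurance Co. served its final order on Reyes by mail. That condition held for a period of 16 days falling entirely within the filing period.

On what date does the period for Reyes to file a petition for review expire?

September 8, 1997

25 days after July 21, 1997 is August 15, 1997.
Service was by mail, adding 5 days: August 15, 1997 + 5 days = August 20, 1997.
Tolling adds 16 days: August 20, 1997 + 16 days = September 5, 1997.
September 5, 1997 is a listed holiday; September 6, 1997 is Saturday; September 7, 1997 is Sunday. The next qualifying day is September 8, 1997.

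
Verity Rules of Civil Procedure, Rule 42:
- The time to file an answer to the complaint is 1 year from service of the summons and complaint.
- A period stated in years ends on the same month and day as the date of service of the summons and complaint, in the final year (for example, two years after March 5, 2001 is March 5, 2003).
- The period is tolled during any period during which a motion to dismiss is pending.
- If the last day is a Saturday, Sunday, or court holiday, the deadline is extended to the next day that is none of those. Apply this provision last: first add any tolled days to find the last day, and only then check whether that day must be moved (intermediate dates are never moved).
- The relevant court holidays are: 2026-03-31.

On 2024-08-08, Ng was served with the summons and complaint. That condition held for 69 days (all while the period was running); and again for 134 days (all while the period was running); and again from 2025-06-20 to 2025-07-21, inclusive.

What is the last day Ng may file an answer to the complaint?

April 1, 2026

1 year after 2024-08-08 is August 8, 2025.
Tolling adds 69 days: August 8, 2025 + 69 days = October 16, 2025.
Tolling adds 134 days: October 16, 2025 + 134 days = February 27, 2026.
From June 20, 2025 through July 21, 2025 inclusive is 32 days; tolling adds 32 days: February 27, 2026 + 32 days = March 31, 2026.
March 31, 2026 is a listed holiday. The next qualifying day is April 1, 2026.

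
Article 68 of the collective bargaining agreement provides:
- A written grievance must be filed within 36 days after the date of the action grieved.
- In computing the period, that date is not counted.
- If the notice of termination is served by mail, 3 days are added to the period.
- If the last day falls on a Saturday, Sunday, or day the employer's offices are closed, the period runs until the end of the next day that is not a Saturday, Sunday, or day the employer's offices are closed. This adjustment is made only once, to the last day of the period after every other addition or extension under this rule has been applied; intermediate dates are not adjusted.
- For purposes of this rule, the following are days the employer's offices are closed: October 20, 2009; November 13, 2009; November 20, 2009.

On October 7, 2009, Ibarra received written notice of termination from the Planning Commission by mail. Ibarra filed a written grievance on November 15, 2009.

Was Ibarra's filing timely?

36 days after October 7, 2009 is November 12, 2009.
Service was by mail, adding 3 days: November 12, 2009 + 3 days = November 15, 2009.
November 15, 2009 is Sunday. The next qualifying day is November 16, 2009.
The deadline is November 16, 2009; the filing on November 15, 2009 is on or before that date.

Yes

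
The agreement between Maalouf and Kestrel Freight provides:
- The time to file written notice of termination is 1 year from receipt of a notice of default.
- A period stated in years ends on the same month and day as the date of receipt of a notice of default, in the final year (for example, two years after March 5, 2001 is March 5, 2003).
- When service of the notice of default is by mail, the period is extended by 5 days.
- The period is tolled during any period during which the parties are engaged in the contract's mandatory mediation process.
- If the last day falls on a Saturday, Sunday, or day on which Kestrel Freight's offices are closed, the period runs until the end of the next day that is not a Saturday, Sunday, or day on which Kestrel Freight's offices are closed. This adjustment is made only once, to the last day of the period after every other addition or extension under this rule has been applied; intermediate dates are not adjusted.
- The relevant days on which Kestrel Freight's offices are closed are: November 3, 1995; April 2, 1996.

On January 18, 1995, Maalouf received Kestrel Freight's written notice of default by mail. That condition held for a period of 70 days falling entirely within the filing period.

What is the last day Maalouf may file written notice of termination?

April 3, 1996

1 year after January 18, 1995 is January 18, 1996.
Service was by mail, adding 5 days: January 18, 1996 + 5 days = January 23, 1996.
Tolling adds 70 days: January 23, 1996 + 70 days = April 2, 1996.
April 2, 1996 is a listed holiday. The next qualifying day is April 3, 1996.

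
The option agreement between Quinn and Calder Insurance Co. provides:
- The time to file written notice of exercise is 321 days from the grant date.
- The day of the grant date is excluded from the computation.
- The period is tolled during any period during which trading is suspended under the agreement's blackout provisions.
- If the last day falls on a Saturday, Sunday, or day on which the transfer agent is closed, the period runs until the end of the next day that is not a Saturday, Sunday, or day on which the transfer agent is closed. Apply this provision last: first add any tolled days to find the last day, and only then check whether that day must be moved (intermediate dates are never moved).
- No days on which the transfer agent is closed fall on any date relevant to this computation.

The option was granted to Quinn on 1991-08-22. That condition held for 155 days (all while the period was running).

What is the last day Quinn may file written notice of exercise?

321 days after 1991-08-22 is July 8, 1992.
Tolling adds 155 days: July 8, 1992 + 155 days = December 10, 1992.
December 10, 1992 is a Thursday and not a day on which the transfer agent is closed, so no extension applies.

December 10, 1992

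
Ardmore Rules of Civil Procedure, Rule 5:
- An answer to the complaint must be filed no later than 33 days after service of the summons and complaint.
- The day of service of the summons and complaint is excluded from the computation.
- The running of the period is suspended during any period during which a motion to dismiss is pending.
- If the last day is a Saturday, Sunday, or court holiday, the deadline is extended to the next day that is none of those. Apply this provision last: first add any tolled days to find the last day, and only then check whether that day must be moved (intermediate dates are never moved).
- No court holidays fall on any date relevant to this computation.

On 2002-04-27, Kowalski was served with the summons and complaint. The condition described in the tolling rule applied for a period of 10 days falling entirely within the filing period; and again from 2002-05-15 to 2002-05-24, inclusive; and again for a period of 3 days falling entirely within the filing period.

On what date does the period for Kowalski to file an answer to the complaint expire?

33 days after 2002-04-27 is May 30, 2002.
Tolling adds 10 days: May 30, 2002 + 10 days = June 9, 2002.
From May 15, 2002 through May 24, 2002 inclusive is 10 days; tolling adds 10 days: June 9, 2002 + 10 days = June 19, 2002.
Tolling adds 3 days: June 19, 2002 + 3 days = June 22, 2002.
June 22, 2002 is Saturday; June 23, 2002 is Sunday. The next qualifying day is June 24, 2002.

June 24, 2002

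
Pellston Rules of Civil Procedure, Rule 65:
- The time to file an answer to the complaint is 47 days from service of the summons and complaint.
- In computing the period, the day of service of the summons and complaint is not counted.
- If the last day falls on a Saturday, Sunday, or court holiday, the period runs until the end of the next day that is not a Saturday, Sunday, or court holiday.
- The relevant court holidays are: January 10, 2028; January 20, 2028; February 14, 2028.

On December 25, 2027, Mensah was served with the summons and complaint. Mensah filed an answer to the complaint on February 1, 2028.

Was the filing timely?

Yes

47 days after December 25, 2027 is February 10, 2028.
February 10, 2028 is a Thursday and not a court holiday, so no extension applies.
The deadline is February 10, 2028; the filing on February 1, 2028 is on or before that date.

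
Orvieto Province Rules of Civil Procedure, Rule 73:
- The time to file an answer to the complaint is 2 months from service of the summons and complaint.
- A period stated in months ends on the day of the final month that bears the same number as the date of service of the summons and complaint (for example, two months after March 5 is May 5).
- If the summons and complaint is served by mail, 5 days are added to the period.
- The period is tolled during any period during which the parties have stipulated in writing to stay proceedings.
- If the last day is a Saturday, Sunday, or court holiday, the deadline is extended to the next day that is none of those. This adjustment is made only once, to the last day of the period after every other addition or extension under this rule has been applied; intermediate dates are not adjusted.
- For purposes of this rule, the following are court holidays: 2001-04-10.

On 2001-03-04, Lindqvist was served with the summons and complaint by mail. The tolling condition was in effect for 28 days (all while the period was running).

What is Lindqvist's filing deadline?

June 6, 2001

2 months after 2001-03-04 is May 4, 2001.
Service was by mail, adding 5 days: May 4, 2001 + 5 days = May 9, 2001.
Tolling adds 28 days: May 9, 2001 + 28 days = June 6, 2001.
June 6, 2001 is a Wednesday and not a court holiday, so no extension applies.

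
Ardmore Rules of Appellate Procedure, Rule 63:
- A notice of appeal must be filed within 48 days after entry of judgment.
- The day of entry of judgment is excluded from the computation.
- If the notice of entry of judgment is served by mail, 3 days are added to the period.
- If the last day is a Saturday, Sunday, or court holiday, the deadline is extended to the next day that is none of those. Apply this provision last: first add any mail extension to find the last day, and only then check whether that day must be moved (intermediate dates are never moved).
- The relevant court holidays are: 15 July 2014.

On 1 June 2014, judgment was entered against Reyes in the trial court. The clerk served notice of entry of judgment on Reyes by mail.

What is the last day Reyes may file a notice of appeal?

July 22, 2014

48 days after 1 June 2014 is July 19, 2014.
Service was by mail, adding 3 days: July 19, 2014 + 3 days = July 22, 2014.
July 22, 2014 is a Tuesday and not a court holiday, so no extension applies.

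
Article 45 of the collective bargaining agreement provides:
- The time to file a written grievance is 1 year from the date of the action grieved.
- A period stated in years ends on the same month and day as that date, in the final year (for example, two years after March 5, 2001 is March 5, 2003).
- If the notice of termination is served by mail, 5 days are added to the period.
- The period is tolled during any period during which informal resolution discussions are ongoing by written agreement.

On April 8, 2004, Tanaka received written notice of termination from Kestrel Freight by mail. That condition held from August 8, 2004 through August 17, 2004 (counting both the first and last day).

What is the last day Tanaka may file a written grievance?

1 year after April 8, 2004 is April 8, 2005.
Service was by mail, adding 5 days: April 8, 2005 + 5 days = April 13, 2005.
From August 8, 2004 through August 17, 2004 inclusive is 10 days; tolling adds 10 days: April 13, 2005 + 10 days = April 23, 2005.

April 23, 2005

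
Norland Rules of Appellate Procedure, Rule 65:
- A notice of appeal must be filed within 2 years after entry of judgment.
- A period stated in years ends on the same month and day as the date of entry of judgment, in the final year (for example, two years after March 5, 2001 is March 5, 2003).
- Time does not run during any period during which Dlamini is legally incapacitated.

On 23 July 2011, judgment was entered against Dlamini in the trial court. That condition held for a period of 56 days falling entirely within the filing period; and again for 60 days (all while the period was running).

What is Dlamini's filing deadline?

2 years after 23 July 2011 is July 23, 2013.
Tolling adds 56 days: July 23, 2013 + 56 days = September 17, 2013.
Tolling adds 60 days: September 17, 2013 + 60 days = November 16, 2013.

November 16, 2013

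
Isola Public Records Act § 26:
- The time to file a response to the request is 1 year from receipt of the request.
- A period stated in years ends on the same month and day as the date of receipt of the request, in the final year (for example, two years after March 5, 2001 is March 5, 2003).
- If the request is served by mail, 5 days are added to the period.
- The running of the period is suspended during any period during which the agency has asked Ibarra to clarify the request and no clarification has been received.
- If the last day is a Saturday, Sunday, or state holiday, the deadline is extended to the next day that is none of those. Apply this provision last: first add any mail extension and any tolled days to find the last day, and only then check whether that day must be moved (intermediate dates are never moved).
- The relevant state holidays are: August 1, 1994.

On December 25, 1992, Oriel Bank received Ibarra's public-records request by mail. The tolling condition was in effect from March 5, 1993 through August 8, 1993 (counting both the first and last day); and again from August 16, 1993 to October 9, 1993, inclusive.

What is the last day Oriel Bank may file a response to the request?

1 year after December 25, 1992 is December 25, 1993.
Service was by mail, adding 5 days: December 25, 1993 + 5 days = December 30, 1993.
From March 5, 1993 through August 8, 1993 inclusive is 157 days; tolling adds 157 days: December 30, 1993 + 157 days = June 5, 1994.
From August 16, 1993 through October 9, 1993 inclusive is 55 days; tolling adds 55 days: June 5, 1994 + 55 days = July 30, 1994.
July 30, 1994 is Saturday; July 31, 1994 is Sunday; August 1, 1994 is a listed holiday. The next qualifying day is August 2, 1994.

August 2, 1994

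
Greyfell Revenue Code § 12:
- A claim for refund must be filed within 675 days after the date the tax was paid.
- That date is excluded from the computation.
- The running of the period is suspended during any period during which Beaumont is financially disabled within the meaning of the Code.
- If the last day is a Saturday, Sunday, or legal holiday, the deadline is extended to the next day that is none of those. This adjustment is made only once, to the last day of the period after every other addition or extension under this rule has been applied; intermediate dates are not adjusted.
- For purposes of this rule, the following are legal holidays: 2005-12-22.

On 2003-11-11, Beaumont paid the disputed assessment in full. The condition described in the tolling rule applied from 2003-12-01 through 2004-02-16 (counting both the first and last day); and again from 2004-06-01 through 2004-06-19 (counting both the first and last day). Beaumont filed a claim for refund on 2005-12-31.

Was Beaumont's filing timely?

No

675 days after 2003-11-11 is September 16, 2005.
From December 1, 2003 through February 16, 2004 inclusive is 78 days; tolling adds 78 days: September 16, 2005 + 78 days = December 3, 2005.
From June 1, 2004 through June 19, 2004 inclusive is 19 days; tolling adds 19 days: December 3, 2005 + 19 days = December 22, 2005.
December 22, 2005 is a listed holiday. The next qualifying day is December 23, 2005.
The deadline is December 23, 2005; the filing on December 31, 2005 is after that date.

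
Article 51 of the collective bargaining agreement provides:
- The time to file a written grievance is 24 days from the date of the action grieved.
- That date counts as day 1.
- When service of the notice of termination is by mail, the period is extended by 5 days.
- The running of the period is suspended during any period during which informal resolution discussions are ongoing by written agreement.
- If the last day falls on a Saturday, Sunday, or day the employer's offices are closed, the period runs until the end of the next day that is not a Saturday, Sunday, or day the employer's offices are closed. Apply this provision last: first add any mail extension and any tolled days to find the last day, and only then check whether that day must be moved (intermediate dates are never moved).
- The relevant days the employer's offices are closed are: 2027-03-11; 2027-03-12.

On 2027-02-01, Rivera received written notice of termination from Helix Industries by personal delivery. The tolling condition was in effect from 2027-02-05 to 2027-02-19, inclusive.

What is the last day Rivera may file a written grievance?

March 15, 2027

Counting 2027-02-01 as day 1, day 24 is February 24, 2027.
Service was not by mail, so no mail extension applies.
From February 5, 2027 through February 19, 2027 inclusive is 15 days; tolling adds 15 days: February 24, 2027 + 15 days = March 11, 2027.
March 11, 2027 is a listed holiday; March 12, 2027 is a listed holiday; March 13, 2027 is Saturday; March 14, 2027 is Sunday. The next qualifying day is March 15, 2027.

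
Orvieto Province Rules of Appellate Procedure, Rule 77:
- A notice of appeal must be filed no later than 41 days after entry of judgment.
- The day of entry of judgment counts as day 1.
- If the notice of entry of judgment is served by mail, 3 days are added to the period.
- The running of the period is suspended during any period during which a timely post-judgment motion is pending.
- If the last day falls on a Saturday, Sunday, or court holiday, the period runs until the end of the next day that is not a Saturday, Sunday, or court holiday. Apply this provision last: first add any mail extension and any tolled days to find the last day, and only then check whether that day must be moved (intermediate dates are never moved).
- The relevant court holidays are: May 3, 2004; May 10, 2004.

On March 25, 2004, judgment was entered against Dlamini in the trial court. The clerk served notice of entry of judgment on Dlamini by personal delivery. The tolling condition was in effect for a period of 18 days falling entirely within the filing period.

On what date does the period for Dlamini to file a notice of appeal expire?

May 24, 2004

Counting March 25, 2004 as day 1, day 41 is May 4, 2004.
Service was not by mail, so no mail extension applies.
Tolling adds 18 days: May 4, 2004 + 18 days = May 22, 2004.
May 22, 2004 is Saturday; May 23, 2004 is Sunday. The next qualifying day is May 24, 2004.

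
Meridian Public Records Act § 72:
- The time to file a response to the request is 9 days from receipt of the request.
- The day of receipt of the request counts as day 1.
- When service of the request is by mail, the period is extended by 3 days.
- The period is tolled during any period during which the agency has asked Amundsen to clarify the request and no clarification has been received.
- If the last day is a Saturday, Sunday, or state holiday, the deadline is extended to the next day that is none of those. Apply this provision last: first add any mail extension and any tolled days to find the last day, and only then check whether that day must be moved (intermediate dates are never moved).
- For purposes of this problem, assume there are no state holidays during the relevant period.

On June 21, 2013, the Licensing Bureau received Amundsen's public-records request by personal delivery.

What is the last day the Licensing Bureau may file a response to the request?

Counting June 21, 2013 as day 1, day 9 is June 29, 2013.
Service was not by mail, so no mail extension applies.
June 29, 2013 is Saturday; June 30, 2013 is Sunday. The next qualifying day is July 1, 2013.

July 1, 2013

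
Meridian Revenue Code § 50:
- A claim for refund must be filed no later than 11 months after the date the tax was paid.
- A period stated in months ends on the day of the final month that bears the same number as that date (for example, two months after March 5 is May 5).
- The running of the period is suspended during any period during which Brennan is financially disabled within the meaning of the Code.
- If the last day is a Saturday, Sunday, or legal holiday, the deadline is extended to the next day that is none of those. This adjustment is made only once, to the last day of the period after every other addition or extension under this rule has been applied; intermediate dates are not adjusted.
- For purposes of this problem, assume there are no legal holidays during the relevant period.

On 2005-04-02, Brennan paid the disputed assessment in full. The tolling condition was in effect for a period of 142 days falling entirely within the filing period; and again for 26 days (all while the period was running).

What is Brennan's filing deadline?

August 17, 2006

11 months after 2005-04-02 is March 2, 2006.
Tolling adds 142 days: March 2, 2006 + 142 days = July 22, 2006.
Tolling adds 26 days: July 22, 2006 + 26 days = August 17, 2006.
August 17, 2006 is a Thursday and not a legal holiday, so no extension applies.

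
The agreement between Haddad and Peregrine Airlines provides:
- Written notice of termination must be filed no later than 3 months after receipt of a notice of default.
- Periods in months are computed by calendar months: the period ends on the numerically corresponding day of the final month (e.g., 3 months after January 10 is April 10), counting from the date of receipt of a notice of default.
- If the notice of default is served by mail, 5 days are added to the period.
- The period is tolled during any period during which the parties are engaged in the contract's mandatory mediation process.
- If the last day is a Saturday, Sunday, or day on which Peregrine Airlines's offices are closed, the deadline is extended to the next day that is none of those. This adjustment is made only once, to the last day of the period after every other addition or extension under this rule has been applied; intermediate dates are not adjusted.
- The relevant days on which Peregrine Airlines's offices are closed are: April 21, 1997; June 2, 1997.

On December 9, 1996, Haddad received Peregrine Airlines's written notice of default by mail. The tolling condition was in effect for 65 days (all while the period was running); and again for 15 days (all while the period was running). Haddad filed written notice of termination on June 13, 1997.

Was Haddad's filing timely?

No

3 months after December 9, 1996 is March 9, 1997.
Service was by mail, adding 5 days: March 9, 1997 + 5 days = March 14, 1997.
Tolling adds 65 days: March 14, 1997 + 65 days = May 18, 1997.
Tolling adds 15 days: May 18, 1997 + 15 days = June 2, 1997.
June 2, 1997 is a listed holiday. The next qualifying day is June 3, 1997.
The deadline is June 3, 1997; the filing on June 13, 1997 is after that date.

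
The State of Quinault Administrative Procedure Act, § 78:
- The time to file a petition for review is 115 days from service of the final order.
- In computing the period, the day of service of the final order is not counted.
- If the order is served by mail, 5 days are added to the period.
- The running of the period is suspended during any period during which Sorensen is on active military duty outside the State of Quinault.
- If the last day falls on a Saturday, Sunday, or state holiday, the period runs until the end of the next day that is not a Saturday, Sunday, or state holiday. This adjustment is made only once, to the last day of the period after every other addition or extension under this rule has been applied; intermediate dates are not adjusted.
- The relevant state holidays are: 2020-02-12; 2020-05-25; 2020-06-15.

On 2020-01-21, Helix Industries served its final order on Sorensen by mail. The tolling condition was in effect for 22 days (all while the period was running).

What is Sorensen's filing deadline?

115 days after 2020-01-21 is May 15, 2020.
Service was by mail, adding 5 days: May 15, 2020 + 5 days = May 20, 2020.
Tolling adds 22 days: May 20, 2020 + 22 days = June 11, 2020.
June 11, 2020 is a Thursday and not a state holiday, so no extension applies.

June 11, 2020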